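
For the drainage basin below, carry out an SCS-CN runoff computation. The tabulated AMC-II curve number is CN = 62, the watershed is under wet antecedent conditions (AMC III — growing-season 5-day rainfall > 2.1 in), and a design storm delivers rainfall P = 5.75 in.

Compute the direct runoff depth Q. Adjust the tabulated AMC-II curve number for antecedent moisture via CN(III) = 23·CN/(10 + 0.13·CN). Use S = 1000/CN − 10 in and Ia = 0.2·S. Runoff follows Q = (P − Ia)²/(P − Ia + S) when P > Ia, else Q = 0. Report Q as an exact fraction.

CN(III) from CN(II)=62: (23·62)/(10 + 0.13·62) = 71300/903 ≈ 78.959
Retention S: 1000/CN − 10 with CN=78.959 → S = 1900/713 ≈ 2.665 in
Initial abstraction Ia = S/5 = (1900/713)/5 = 380/713 ≈ 0.533 in
Excess rainfall: 5.750 − 0.533 = 5.217 in; P > Ia so Q > 0
Runoff Q = (P−Ia)²/(P−Ia+S) = (5.217)²/(5.217+2.665) = 221384641/64110108 ≈ 3.453 in

Q = 221384641/64110108 in ≈ 3.453 in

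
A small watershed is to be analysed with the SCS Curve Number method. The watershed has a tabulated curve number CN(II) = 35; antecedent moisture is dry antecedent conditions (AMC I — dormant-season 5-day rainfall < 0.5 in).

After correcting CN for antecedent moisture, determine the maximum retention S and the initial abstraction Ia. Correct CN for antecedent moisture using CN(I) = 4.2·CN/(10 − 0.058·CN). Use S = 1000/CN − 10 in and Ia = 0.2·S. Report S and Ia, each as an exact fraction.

Dry (AMC I): CN(I) = 4.2·35/(10 − 0.058·35) = 147/(797/100) = 14700/797 ≈ 18.444
Max retention: S = 1000/(14700/797) − 10 = 6500/147 in (≈ 44.218 in)
Initial abstraction Ia = S/5 = (6500/147)/5 = 1300/147 ≈ 8.844 in

S = 6500/147 in ≈ 44.218 in; Ia = 1300/147 in ≈ 8.844 in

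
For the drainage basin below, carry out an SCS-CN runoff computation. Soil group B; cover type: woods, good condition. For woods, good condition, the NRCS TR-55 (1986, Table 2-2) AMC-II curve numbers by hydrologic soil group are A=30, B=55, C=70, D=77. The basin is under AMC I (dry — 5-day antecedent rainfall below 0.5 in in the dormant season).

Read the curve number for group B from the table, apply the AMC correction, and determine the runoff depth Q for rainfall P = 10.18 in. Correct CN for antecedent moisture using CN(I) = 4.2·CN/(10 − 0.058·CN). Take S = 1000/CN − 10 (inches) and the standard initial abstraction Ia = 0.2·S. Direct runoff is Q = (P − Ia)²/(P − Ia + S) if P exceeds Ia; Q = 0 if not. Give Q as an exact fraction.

Q = 585301249/381893050 in ≈ 1.533 in

NRCS table: woods, good condition, soil group B → CN(II) = 55
Dry (AMC I): CN(I) = 4.2·55/(10 − 0.058·55) = 231/(681/100) = 7700/227 ≈ 33.921
Max retention: S = 1000/(7700/227) − 10 = 1500/77 in (≈ 19.481 in)
Ia = 0.2S: 0.2·19.481 = 3.896 in (exactly 300/77)
Excess rainfall: 10.180 − 3.896 = 6.284 in; P > Ia so Q > 0
Runoff Q = (P−Ia)²/(P−Ia+S) = (6.284)²/(6.284+19.481) = 585301249/381893050 ≈ 1.533 in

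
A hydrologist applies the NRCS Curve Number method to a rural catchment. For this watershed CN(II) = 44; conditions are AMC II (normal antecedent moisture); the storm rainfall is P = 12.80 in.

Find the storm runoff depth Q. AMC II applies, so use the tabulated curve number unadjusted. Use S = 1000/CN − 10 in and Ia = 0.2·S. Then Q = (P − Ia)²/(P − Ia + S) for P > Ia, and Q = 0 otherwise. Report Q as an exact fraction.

Q = 19881/4345 in ≈ 4.576 in

AMC II — tabulated CN = 44 applies directly.
Retention S: 1000/CN − 10 with CN=44.000 → S = 140/11 ≈ 12.727 in
Ia = 0.2S: 0.2·12.727 = 2.545 in (exactly 28/11)
Excess rainfall: 12.800 − 2.545 = 10.255 in; P > Ia so Q > 0
Q: (564/55)² ÷ (1264/55) = 19881/4345 in (≈ 4.576 in)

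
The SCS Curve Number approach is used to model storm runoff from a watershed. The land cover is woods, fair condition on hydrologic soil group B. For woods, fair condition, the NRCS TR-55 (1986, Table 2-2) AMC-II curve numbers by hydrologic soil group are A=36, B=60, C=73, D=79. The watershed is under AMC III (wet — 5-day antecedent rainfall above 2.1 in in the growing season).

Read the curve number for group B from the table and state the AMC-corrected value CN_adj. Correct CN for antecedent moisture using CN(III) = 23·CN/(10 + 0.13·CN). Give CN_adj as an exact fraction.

CN_adj = 6900/89 ≈ 77.528

NRCS table: woods, fair condition, soil group B → CN(II) = 60
Wet (AMC III): CN(III) = 23·60/(10 + 0.13·60) = 1380/(89/5) = 6900/89 ≈ 77.528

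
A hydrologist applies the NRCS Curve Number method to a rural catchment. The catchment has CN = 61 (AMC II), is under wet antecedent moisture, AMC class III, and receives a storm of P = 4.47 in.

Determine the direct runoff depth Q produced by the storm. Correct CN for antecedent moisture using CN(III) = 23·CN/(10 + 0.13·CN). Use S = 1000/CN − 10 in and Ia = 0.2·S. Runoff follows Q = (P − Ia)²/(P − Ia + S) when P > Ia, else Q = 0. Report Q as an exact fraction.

Q = 33506204209/14640164700 in ≈ 2.289 in

Adjust CN=61 to AMC III: 23·61/(10 + 0.13·61) → 1403 ÷ (1793/100) = 140300/1793 ≈ 78.249
Max retention: S = 1000/(140300/1793) − 10 = 3900/1403 in (≈ 2.780 in)
Ia = 0.2S: 0.2·2.780 = 0.556 in (exactly 780/1403)
Since P=4.470 > Ia=0.556: effective rainfall P−Ia = 549141/140300 in
Q = (549141/140300)²/((549141/140300) + 3900/1403) = (301555837881/19684090000)/(939141/140300) = 33506204209/14640164700 in ≈ 2.289 in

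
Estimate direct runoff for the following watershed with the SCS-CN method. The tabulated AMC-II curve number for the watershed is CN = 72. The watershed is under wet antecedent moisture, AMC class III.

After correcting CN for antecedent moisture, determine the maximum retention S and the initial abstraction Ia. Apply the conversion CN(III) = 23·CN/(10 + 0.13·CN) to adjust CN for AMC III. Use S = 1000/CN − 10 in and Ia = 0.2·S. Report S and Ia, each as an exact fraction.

S = 350/207 in ≈ 1.691 in; Ia = 70/207 in ≈ 0.338 in

Wet (AMC III): CN(III) = 23·72/(10 + 0.13·72) = 1656/(484/25) = 10350/121 ≈ 85.537
Max retention: S = 1000/(10350/121) − 10 = 350/207 in (≈ 1.691 in)
Ia = 0.2S: 0.2·1.691 = 0.338 in (exactly 70/207)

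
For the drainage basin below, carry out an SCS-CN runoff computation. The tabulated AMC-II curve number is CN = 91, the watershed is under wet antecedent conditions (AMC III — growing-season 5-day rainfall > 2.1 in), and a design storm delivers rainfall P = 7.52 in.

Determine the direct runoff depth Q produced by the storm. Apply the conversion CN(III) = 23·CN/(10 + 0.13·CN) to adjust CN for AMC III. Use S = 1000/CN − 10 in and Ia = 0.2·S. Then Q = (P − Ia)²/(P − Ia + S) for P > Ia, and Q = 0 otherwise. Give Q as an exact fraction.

Wet (AMC III): CN(III) = 23·91/(10 + 0.13·91) = 2093/(2183/100) = 209300/2183 ≈ 95.877
S = 1000/(209300/2183) − 10 = 900/2093 in ≈ 0.430 in
Ia = 0.2·(900/2093) = 180/2093 in ≈ 0.086 in
P − Ia = 7.520 − 0.086 = 388984/52325 ≈ 7.434 in (> 0, runoff occurs)
Q: (388984/52325)² ÷ (411484/52325) = 37827138064/5382725075 in (≈ 7.028 in)

Q = 37827138064/5382725075 in ≈ 7.028 in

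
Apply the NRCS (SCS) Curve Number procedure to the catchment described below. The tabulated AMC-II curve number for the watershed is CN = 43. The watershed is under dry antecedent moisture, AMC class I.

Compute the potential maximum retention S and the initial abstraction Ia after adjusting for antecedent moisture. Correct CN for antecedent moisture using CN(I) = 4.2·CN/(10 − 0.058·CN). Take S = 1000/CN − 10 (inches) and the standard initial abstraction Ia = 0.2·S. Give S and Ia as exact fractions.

Adjust CN=43 to AMC I: 4.2·43/(10 − 0.058·43) → (903/5) ÷ (3753/500) = 30100/1251 ≈ 24.061
Retention S: 1000/CN − 10 with CN=24.061 → S = 9500/301 ≈ 31.561 in
Ia = 0.2·(9500/301) = 1900/301 in ≈ 6.312 in

S = 9500/301 in ≈ 31.561 in; Ia = 1900/301 in ≈ 6.312 in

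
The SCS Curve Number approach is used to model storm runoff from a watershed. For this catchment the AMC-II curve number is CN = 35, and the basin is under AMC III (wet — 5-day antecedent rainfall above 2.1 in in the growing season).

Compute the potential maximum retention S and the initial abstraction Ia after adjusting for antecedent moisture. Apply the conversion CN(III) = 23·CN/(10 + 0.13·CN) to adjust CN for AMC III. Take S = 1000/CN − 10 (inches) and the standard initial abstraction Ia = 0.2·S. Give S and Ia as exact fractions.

Wet (AMC III): CN(III) = 23·35/(10 + 0.13·35) = 805/(291/20) = 16100/291 ≈ 55.326
S = 1000/(16100/291) − 10 = 1300/161 in ≈ 8.075 in
Initial abstraction Ia = S/5 = (1300/161)/5 = 260/161 ≈ 1.615 in

S = 1300/161 in ≈ 8.075 in; Ia = 260/161 in ≈ 1.615 in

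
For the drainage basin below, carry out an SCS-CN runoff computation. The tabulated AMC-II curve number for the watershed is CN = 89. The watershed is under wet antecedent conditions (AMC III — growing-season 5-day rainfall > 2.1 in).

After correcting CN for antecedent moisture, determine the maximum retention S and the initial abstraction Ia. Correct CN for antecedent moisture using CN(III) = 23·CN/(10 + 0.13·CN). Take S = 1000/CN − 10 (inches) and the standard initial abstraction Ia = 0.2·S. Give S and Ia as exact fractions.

Wet (AMC III): CN(III) = 23·89/(10 + 0.13·89) = 2047/(2157/100) = 204700/2157 ≈ 94.900
Max retention: S = 1000/(204700/2157) − 10 = 1100/2047 in (≈ 0.537 in)
Ia = 0.2·(1100/2047) = 220/2047 in ≈ 0.107 in

S = 1100/2047 in ≈ 0.537 in; Ia = 220/2047 in ≈ 0.107 in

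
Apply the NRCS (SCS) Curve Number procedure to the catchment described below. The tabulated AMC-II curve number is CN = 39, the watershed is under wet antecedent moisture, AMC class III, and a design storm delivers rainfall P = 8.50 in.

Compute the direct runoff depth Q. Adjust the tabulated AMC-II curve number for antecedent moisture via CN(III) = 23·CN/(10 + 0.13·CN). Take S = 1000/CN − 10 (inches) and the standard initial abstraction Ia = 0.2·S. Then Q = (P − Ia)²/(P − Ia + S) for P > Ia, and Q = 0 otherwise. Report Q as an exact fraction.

Adjust CN=39 to AMC III: 23·39/(10 + 0.13·39) → 897 ÷ (1507/100) = 89700/1507 ≈ 59.522
S = 1000/(89700/1507) − 10 = 6100/897 in ≈ 6.800 in
Ia = 0.2S: 0.2·6.800 = 1.360 in (exactly 1220/897)
Excess rainfall: 8.500 − 1.360 = 7.140 in; P > Ia so Q > 0
Q: (12809/1794)² ÷ (25009/1794) = 164070481/44866146 in (≈ 3.657 in)

Q = 164070481/44866146 in ≈ 3.657 in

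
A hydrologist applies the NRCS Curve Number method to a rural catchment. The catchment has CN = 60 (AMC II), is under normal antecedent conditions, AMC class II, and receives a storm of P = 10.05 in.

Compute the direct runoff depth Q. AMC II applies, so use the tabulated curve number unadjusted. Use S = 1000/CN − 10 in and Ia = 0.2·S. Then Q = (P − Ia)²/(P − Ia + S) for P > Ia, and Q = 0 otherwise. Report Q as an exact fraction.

Q = 273529/55380 in ≈ 4.939 in

AMC II — tabulated CN = 60 applies directly.
Retention S: 1000/CN − 10 with CN=60.000 → S = 20/3 ≈ 6.667 in
Ia = 0.2·(20/3) = 4/3 in ≈ 1.333 in
Excess rainfall: 10.050 − 1.333 = 8.717 in; P > Ia so Q > 0
Q = (523/60)²/((523/60) + 20/3) = (273529/3600)/(923/60) = 273529/55380 in ≈ 4.939 in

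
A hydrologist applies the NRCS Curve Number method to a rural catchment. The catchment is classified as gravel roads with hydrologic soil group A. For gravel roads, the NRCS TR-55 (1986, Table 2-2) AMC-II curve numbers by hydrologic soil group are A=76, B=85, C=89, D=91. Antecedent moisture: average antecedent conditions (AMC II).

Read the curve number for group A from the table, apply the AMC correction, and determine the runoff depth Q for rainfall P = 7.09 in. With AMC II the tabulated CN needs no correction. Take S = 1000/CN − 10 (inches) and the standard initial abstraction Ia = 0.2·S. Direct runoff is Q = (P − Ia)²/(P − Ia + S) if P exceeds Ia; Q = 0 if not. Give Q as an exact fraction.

NRCS table: gravel roads, soil group A → CN(II) = 76
CN(II) = 76; AMC II needs no correction.
Retention S: 1000/CN − 10 with CN=76.000 → S = 60/19 ≈ 3.158 in
Ia = 0.2·(60/19) = 12/19 in ≈ 0.632 in
P − Ia = 7.090 − 0.632 = 12271/1900 ≈ 6.458 in (> 0, runoff occurs)
Runoff Q = (P−Ia)²/(P−Ia+S) = (6.458)²/(6.458+3.158) = 150577441/34714900 ≈ 4.338 in

Q = 150577441/34714900 in ≈ 4.338 in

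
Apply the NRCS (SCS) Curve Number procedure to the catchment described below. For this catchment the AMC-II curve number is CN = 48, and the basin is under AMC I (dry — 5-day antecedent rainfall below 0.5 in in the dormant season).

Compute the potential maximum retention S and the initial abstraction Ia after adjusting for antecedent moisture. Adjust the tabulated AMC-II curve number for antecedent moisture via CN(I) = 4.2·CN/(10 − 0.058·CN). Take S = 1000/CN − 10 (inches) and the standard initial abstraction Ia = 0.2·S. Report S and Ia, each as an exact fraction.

Dry (AMC I): CN(I) = 4.2·48/(10 − 0.058·48) = (1008/5)/(902/125) = 12600/451 ≈ 27.938
Retention S: 1000/CN − 10 with CN=27.938 → S = 1625/63 ≈ 25.794 in
Ia = 0.2·(1625/63) = 325/63 in ≈ 5.159 in

S = 1625/63 in ≈ 25.794 in; Ia = 325/63 in ≈ 5.159 in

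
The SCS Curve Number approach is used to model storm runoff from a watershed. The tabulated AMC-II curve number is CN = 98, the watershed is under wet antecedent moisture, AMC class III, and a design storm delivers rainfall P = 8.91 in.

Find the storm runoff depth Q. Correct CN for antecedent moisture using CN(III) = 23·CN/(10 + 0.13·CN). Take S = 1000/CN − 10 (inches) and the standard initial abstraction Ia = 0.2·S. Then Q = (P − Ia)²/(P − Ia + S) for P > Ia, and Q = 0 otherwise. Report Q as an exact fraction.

CN(III) from CN(II)=98: (23·98)/(10 + 0.13·98) = 112700/1137 ≈ 99.120
S = 1000/(112700/1137) − 10 = 100/1127 in ≈ 0.089 in
Ia = 0.2S: 0.2·0.089 = 0.018 in (exactly 20/1127)
P − Ia = 8.910 − 0.018 = 1002157/112700 ≈ 8.892 in (> 0, runoff occurs)
Runoff Q = (P−Ia)²/(P−Ia+S) = (8.892)²/(8.892+0.089) = 1004318652649/114070093900 ≈ 8.804 in

Q = 1004318652649/114070093900 in ≈ 8.804 in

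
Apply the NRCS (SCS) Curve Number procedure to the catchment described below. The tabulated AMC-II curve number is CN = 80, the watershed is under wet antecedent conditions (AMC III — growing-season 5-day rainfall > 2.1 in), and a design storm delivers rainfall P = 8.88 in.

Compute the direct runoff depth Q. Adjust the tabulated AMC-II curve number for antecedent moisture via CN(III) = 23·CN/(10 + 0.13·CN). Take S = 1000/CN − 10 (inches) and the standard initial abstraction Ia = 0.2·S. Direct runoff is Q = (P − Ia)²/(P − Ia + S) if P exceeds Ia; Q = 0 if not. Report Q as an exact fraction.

Wet (AMC III): CN(III) = 23·80/(10 + 0.13·80) = 1840/(102/5) = 4600/51 ≈ 90.196
Retention S: 1000/CN − 10 with CN=90.196 → S = 25/23 ≈ 1.087 in
Ia = 0.2·(25/23) = 5/23 in ≈ 0.217 in
Excess rainfall: 8.880 − 0.217 = 8.663 in; P > Ia so Q > 0
Q = (4981/575)²/((4981/575) + 25/23) = (24810361/330625)/(5606/575) = 24810361/3223450 in ≈ 7.697 in

Q = 24810361/3223450 in ≈ 7.697 in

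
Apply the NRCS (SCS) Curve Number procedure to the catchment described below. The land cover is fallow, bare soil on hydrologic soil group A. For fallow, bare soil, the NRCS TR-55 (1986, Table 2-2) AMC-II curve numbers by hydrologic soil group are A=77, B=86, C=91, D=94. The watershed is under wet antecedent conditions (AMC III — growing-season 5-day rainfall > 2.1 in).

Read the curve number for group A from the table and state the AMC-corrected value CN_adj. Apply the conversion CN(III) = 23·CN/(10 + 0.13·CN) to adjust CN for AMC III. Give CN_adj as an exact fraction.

NRCS table: fallow, bare soil, soil group A → CN(II) = 77
Adjust CN=77 to AMC III: 23·77/(10 + 0.13·77) → 1771 ÷ (2001/100) = 7700/87 ≈ 88.506

CN_adj = 7700/87 ≈ 88.506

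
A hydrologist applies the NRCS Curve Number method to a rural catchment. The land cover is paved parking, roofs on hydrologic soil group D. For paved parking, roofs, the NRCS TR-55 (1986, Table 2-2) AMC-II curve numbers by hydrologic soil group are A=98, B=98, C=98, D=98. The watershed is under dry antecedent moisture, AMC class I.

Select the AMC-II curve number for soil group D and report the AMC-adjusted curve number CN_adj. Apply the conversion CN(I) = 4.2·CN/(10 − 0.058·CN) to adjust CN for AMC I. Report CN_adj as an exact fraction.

CN_adj = 102900/1079 ≈ 95.366

NRCS table: paved parking, roofs, soil group D → CN(II) = 98
Adjust CN=98 to AMC I: 4.2·98/(10 − 0.058·98) → (2058/5) ÷ (1079/250) = 102900/1079 ≈ 95.366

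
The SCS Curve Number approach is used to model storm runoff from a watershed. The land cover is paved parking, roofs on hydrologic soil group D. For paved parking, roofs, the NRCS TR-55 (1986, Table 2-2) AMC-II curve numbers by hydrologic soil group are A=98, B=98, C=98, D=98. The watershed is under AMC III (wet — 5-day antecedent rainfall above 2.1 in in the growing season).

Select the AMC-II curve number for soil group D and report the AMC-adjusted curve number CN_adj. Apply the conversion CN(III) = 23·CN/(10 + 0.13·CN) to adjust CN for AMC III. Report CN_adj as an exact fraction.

CN_adj = 112700/1137 ≈ 99.120

NRCS table: paved parking, roofs, soil group D → CN(II) = 98
Wet (AMC III): CN(III) = 23·98/(10 + 0.13·98) = 2254/(1137/50) = 112700/1137 ≈ 99.120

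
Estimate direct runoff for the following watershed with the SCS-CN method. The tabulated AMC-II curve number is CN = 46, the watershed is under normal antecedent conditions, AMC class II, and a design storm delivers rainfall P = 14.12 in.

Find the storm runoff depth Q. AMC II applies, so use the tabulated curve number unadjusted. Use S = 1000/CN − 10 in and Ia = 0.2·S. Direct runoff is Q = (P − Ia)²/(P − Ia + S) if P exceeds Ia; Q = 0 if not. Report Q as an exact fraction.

Q = 45819361/7773425 in ≈ 5.894 in

CN(II) = 46; AMC II needs no correction.
S = 1000/46 − 10 = 270/23 in ≈ 11.739 in
Ia = 0.2·(270/23) = 54/23 in ≈ 2.348 in
Excess rainfall: 14.120 − 2.348 = 11.772 in; P > Ia so Q > 0
Q = (6769/575)²/((6769/575) + 270/23) = (45819361/330625)/(13519/575) = 45819361/7773425 in ≈ 5.894 in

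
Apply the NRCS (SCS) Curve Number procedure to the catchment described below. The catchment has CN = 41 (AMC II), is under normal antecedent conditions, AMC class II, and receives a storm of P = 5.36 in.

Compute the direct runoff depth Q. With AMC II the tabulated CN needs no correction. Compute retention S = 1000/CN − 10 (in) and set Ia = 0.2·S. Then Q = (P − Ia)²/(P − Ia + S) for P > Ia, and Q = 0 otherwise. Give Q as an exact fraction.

Q = 3235968/8863175 in ≈ 0.365 in

AMC II — tabulated CN = 41 applies directly.
S = 1000/41 − 10 = 590/41 in ≈ 14.390 in
Ia = 0.2·(590/41) = 118/41 in ≈ 2.878 in
Since P=5.360 > Ia=2.878: effective rainfall P−Ia = 2544/1025 in
Q = (2544/1025)²/((2544/1025) + 590/41) = (6471936/1050625)/(17294/1025) = 3235968/8863175 in ≈ 0.365 in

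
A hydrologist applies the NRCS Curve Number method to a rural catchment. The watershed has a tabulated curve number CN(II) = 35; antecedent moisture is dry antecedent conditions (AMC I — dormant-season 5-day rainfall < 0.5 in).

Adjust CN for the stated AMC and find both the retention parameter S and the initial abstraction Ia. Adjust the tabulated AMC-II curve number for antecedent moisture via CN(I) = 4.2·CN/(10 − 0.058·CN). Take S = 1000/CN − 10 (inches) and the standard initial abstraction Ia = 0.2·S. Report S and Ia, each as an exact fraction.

S = 6500/147 in ≈ 44.218 in; Ia = 1300/147 in ≈ 8.844 in

Dry (AMC I): CN(I) = 4.2·35/(10 − 0.058·35) = 147/(797/100) = 14700/797 ≈ 18.444
Max retention: S = 1000/(14700/797) − 10 = 6500/147 in (≈ 44.218 in)
Ia = 0.2·(6500/147) = 1300/147 in ≈ 8.844 in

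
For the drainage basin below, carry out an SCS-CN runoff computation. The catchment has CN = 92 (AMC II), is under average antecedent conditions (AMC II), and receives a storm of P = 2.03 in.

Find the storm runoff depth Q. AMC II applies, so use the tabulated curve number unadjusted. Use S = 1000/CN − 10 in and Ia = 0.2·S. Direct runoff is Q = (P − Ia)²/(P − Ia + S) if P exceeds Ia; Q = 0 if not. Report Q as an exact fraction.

Q = 18224361/14418700 in ≈ 1.264 in

AMC II — tabulated CN = 92 applies directly.
S = 1000/92 − 10 = 20/23 in ≈ 0.870 in
Ia = 0.2S: 0.2·0.870 = 0.174 in (exactly 4/23)
Since P=2.030 > Ia=0.174: effective rainfall P−Ia = 4269/2300 in
Q: (4269/2300)² ÷ (6269/2300) = 18224361/14418700 in (≈ 1.264 in)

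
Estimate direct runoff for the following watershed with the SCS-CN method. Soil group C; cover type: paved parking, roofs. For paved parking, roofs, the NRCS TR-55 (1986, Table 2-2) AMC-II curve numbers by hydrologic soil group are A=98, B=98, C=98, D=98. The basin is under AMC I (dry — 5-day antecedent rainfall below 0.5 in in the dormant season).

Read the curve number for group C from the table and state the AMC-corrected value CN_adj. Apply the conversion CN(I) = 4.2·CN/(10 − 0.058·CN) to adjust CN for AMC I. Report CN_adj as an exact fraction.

NRCS table: paved parking, roofs, soil group C → CN(II) = 98
CN(I) from CN(II)=98: (4.2·98)/(10 − 0.058·98) = 102900/1079 ≈ 95.366

CN_adj = 102900/1079 ≈ 95.366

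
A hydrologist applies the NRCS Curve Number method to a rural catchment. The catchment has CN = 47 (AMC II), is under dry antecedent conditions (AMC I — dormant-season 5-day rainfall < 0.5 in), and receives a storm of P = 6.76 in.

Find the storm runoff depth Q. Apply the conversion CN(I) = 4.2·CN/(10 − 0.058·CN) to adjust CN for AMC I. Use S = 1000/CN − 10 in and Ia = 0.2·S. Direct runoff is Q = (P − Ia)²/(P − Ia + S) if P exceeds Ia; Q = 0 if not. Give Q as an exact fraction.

CN(I) from CN(II)=47: (4.2·47)/(10 − 0.058·47) = 98700/3637 ≈ 27.138
S = 1000/(98700/3637) − 10 = 26500/987 in ≈ 26.849 in
Initial abstraction Ia = S/5 = (26500/987)/5 = 5300/987 ≈ 5.370 in
Excess rainfall: 6.760 − 5.370 = 1.390 in; P > Ia so Q > 0
Q: (34303/24675)² ÷ (696803/24675) = 1176695809/17193614025 in (≈ 0.068 in)

Q = 1176695809/17193614025 in ≈ 0.068 in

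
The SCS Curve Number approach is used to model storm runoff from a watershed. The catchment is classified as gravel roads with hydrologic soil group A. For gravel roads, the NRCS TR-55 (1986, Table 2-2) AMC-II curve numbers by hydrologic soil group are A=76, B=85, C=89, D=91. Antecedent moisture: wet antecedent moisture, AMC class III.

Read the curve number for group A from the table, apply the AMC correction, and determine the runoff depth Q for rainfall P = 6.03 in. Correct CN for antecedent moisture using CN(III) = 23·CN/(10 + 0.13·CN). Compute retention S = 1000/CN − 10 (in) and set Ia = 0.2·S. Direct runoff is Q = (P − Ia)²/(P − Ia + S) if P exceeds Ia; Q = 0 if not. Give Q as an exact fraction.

NRCS table: gravel roads, soil group A → CN(II) = 76
Wet (AMC III): CN(III) = 23·76/(10 + 0.13·76) = 1748/(497/25) = 43700/497 ≈ 87.928
Max retention: S = 1000/(43700/497) − 10 = 600/437 in (≈ 1.373 in)
Ia = 0.2·(600/437) = 120/437 in ≈ 0.275 in
Since P=6.030 > Ia=0.275: effective rainfall P−Ia = 251511/43700 in
Q = (251511/43700)²/((251511/43700) + 600/437) = (63257783121/1909690000)/(311511/43700) = 21085927707/4537676900 in ≈ 4.647 in

Q = 21085927707/4537676900 in ≈ 4.647 in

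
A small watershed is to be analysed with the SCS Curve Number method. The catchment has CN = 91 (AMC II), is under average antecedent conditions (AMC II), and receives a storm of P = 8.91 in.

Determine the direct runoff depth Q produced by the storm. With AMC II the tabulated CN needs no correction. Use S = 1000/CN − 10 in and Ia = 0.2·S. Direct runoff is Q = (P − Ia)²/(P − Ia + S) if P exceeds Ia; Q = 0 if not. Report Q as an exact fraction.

Q = 698386329/89261900 in ≈ 7.824 in

Average conditions: CN = 91 (no AMC adjustment).
Retention S: 1000/CN − 10 with CN=91.000 → S = 90/91 ≈ 0.989 in
Ia = 0.2·(90/91) = 18/91 in ≈ 0.198 in
Excess rainfall: 8.910 − 0.198 = 8.712 in; P > Ia so Q > 0
Runoff Q = (P−Ia)²/(P−Ia+S) = (8.712)²/(8.712+0.989) = 698386329/89261900 ≈ 7.824 in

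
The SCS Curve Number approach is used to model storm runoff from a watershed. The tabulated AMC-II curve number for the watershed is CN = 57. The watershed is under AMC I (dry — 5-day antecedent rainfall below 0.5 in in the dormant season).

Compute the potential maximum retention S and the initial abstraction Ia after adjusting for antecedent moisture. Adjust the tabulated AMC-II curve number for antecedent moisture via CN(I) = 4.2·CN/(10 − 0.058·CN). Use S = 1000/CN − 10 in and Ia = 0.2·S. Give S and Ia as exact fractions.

Dry (AMC I): CN(I) = 4.2·57/(10 − 0.058·57) = (1197/5)/(3347/500) = 119700/3347 ≈ 35.763
Retention S: 1000/CN − 10 with CN=35.763 → S = 21500/1197 ≈ 17.962 in
Initial abstraction Ia = S/5 = (21500/1197)/5 = 4300/1197 ≈ 3.592 in

S = 21500/1197 in ≈ 17.962 in; Ia = 4300/1197 in ≈ 3.592 in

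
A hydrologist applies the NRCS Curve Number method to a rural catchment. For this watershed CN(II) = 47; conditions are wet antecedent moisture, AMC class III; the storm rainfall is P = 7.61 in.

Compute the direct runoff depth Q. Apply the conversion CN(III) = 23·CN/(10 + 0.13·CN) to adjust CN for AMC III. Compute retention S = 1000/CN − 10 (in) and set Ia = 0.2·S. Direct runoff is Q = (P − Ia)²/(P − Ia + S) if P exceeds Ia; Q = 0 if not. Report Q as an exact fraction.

Q = 513574322881/134761892100 in ≈ 3.811 in

CN(III) from CN(II)=47: (23·47)/(10 + 0.13·47) = 108100/1611 ≈ 67.101
S = 1000/(108100/1611) − 10 = 5300/1081 in ≈ 4.903 in
Initial abstraction Ia = S/5 = (5300/1081)/5 = 1060/1081 ≈ 0.981 in
P − Ia = 7.610 − 0.981 = 716641/108100 ≈ 6.629 in (> 0, runoff occurs)
Q = (716641/108100)²/((716641/108100) + 5300/1081) = (513574322881/11685610000)/(1246641/108100) = 513574322881/134761892100 in ≈ 3.811 in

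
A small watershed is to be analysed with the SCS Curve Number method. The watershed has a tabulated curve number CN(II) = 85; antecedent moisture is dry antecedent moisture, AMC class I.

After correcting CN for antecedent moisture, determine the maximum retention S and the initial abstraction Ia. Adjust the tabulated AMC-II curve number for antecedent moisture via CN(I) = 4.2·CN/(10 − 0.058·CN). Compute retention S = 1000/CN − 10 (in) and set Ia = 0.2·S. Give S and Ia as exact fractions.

Dry (AMC I): CN(I) = 4.2·85/(10 − 0.058·85) = 357/(507/100) = 11900/169 ≈ 70.414
Retention S: 1000/CN − 10 with CN=70.414 → S = 500/119 ≈ 4.202 in
Initial abstraction Ia = S/5 = (500/119)/5 = 100/119 ≈ 0.840 in

S = 500/119 in ≈ 4.202 in; Ia = 100/119 in ≈ 0.840 in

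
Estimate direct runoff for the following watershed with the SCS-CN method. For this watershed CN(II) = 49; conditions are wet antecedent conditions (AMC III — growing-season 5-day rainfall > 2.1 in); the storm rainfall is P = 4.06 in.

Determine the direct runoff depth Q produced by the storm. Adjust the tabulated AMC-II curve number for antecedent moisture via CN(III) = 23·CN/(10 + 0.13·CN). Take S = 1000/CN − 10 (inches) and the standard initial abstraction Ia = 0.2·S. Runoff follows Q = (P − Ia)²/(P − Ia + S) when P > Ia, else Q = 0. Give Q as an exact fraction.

Q = 31606083961/24387209350 in ≈ 1.296 in

Wet (AMC III): CN(III) = 23·49/(10 + 0.13·49) = 1127/(1637/100) = 112700/1637 ≈ 68.845
S = 1000/(112700/1637) − 10 = 5100/1127 in ≈ 4.525 in
Initial abstraction Ia = S/5 = (5100/1127)/5 = 1020/1127 ≈ 0.905 in
Excess rainfall: 4.060 − 0.905 = 3.155 in; P > Ia so Q > 0
Q = (177781/56350)²/((177781/56350) + 5100/1127) = (31606083961/3175322500)/(432781/56350) = 31606083961/24387209350 in ≈ 1.296 in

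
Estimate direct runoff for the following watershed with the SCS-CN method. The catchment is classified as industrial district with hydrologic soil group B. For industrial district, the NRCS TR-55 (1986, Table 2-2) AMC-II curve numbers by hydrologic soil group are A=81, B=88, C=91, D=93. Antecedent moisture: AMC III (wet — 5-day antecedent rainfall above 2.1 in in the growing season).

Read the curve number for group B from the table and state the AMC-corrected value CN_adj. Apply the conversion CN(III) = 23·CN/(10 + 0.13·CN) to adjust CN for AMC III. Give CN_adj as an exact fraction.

NRCS table: industrial district, soil group B → CN(II) = 88
CN(III) from CN(II)=88: (23·88)/(10 + 0.13·88) = 6325/67 ≈ 94.403

CN_adj = 6325/67 ≈ 94.403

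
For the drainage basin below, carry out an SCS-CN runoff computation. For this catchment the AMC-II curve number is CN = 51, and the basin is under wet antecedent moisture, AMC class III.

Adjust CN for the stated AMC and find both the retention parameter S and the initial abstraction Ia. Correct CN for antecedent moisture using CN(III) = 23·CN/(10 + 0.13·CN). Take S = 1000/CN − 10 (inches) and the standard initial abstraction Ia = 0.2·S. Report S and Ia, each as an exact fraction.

Wet (AMC III): CN(III) = 23·51/(10 + 0.13·51) = 1173/(1663/100) = 117300/1663 ≈ 70.535
Max retention: S = 1000/(117300/1663) − 10 = 4900/1173 in (≈ 4.177 in)
Ia = 0.2S: 0.2·4.177 = 0.835 in (exactly 980/1173)

S = 4900/1173 in ≈ 4.177 in; Ia = 980/1173 in ≈ 0.835 in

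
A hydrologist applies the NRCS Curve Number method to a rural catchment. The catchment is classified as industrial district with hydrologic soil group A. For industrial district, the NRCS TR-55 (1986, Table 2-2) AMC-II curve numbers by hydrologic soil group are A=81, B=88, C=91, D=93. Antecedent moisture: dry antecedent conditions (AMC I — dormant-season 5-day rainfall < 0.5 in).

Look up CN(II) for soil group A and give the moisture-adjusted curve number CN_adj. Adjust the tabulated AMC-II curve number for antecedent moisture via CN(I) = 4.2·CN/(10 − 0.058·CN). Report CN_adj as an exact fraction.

CN_adj = 170100/2651 ≈ 64.164

NRCS table: industrial district, soil group A → CN(II) = 81
Adjust CN=81 to AMC I: 4.2·81/(10 − 0.058·81) → (1701/5) ÷ (2651/500) = 170100/2651 ≈ 64.164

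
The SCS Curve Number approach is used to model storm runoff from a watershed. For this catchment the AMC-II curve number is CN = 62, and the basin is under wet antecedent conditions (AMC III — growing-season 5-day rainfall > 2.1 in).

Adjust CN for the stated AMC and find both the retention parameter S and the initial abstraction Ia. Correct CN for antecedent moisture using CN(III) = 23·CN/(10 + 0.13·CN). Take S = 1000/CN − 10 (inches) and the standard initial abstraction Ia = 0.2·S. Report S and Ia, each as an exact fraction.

S = 1900/713 in ≈ 2.665 in; Ia = 380/713 in ≈ 0.533 in

Wet (AMC III): CN(III) = 23·62/(10 + 0.13·62) = 1426/(903/50) = 71300/903 ≈ 78.959
Max retention: S = 1000/(71300/903) − 10 = 1900/713 in (≈ 2.665 in)
Ia = 0.2·(1900/713) = 380/713 in ≈ 0.533 in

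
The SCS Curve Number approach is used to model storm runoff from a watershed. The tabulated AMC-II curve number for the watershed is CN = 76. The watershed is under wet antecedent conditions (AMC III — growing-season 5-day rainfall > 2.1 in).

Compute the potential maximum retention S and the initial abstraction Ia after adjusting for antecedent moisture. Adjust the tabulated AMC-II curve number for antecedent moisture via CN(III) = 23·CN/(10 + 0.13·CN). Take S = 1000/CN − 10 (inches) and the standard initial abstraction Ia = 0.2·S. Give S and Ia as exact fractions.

Adjust CN=76 to AMC III: 23·76/(10 + 0.13·76) → 1748 ÷ (497/25) = 43700/497 ≈ 87.928
S = 1000/(43700/497) − 10 = 600/437 in ≈ 1.373 in
Ia = 0.2·(600/437) = 120/437 in ≈ 0.275 in

S = 600/437 in ≈ 1.373 in; Ia = 120/437 in ≈ 0.275 in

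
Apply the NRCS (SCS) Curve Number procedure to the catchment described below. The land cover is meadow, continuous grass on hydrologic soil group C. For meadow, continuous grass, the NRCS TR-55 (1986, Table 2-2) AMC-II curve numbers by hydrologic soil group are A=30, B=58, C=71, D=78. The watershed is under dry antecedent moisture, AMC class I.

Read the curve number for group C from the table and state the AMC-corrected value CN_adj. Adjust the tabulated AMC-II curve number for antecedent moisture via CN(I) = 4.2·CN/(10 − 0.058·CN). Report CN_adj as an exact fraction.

NRCS table: meadow, continuous grass, soil group C → CN(II) = 71
CN(I) from CN(II)=71: (4.2·71)/(10 − 0.058·71) = 149100/2941 ≈ 50.697

CN_adj = 149100/2941 ≈ 50.697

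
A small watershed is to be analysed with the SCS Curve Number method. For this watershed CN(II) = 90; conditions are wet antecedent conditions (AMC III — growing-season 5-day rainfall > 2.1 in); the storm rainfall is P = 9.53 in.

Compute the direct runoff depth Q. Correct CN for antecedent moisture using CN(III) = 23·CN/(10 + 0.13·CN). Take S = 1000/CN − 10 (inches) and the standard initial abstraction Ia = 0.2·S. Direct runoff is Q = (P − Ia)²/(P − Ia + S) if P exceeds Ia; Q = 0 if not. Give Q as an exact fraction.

Q = 38130763441/4249109700 in ≈ 8.974 in

CN(III) from CN(II)=90: (23·90)/(10 + 0.13·90) = 20700/217 ≈ 95.392
Retention S: 1000/CN − 10 with CN=95.392 → S = 100/207 ≈ 0.483 in
Ia = 0.2·(100/207) = 20/207 in ≈ 0.097 in
P − Ia = 9.530 − 0.097 = 195271/20700 ≈ 9.433 in (> 0, runoff occurs)
Q: (195271/20700)² ÷ (205271/20700) = 38130763441/4249109700 in (≈ 8.974 in)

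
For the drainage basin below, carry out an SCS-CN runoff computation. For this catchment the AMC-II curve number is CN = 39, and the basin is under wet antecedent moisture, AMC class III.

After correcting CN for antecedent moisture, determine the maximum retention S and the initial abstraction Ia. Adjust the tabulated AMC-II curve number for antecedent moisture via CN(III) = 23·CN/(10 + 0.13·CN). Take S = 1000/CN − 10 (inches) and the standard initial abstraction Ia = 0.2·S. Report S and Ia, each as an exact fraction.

S = 6100/897 in ≈ 6.800 in; Ia = 1220/897 in ≈ 1.360 in

CN(III) from CN(II)=39: (23·39)/(10 + 0.13·39) = 89700/1507 ≈ 59.522
S = 1000/(89700/1507) − 10 = 6100/897 in ≈ 6.800 in
Initial abstraction Ia = S/5 = (6100/897)/5 = 1220/897 ≈ 1.360 in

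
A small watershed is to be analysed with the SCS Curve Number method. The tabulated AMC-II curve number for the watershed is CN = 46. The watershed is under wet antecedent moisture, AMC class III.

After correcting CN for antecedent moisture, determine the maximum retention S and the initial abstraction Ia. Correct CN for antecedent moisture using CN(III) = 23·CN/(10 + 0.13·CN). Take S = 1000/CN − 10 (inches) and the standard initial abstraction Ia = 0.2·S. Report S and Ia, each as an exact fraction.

CN(III) from CN(II)=46: (23·46)/(10 + 0.13·46) = 52900/799 ≈ 66.208
S = 1000/(52900/799) − 10 = 2700/529 in ≈ 5.104 in
Ia = 0.2S: 0.2·5.104 = 1.021 in (exactly 540/529)

S = 2700/529 in ≈ 5.104 in; Ia = 540/529 in ≈ 1.021 in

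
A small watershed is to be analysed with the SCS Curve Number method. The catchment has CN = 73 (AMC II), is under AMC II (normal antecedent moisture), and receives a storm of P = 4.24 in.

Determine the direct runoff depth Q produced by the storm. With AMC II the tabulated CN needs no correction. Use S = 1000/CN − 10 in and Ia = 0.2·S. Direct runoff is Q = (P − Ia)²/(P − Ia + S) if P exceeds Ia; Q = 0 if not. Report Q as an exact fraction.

CN(II) = 73; AMC II needs no correction.
S = 1000/73 − 10 = 270/73 in ≈ 3.699 in
Initial abstraction Ia = S/5 = (270/73)/5 = 54/73 ≈ 0.740 in
Excess rainfall: 4.240 − 0.740 = 3.500 in; P > Ia so Q > 0
Q = (6388/1825)²/((6388/1825) + 270/73) = (40806544/3330625)/(13138/1825) = 20403272/11988425 in ≈ 1.702 in

Q = 20403272/11988425 in ≈ 1.702 in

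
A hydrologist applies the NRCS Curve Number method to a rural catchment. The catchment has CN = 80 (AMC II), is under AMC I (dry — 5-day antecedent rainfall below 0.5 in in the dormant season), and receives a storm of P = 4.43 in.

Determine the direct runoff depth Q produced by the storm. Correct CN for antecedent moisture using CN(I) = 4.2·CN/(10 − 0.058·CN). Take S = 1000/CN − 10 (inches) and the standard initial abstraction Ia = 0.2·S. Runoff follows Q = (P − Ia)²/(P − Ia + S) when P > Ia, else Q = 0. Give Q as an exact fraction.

Adjust CN=80 to AMC I: 4.2·80/(10 − 0.058·80) → 336 ÷ (134/25) = 4200/67 ≈ 62.687
S = 1000/(4200/67) − 10 = 125/21 in ≈ 5.952 in
Ia = 0.2S: 0.2·5.952 = 1.190 in (exactly 25/21)
Excess rainfall: 4.430 − 1.190 = 3.240 in; P > Ia so Q > 0
Q = (6803/2100)²/((6803/2100) + 125/21) = (46280809/4410000)/(19303/2100) = 46280809/40536300 in ≈ 1.142 in

Q = 46280809/40536300 in ≈ 1.142 in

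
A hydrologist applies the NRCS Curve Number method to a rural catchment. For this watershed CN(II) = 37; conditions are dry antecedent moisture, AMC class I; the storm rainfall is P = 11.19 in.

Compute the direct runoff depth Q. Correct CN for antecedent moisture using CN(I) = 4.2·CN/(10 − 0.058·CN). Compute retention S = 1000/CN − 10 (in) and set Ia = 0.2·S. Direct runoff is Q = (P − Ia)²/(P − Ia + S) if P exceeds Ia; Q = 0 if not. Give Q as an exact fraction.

Q = 43342803/199063700 in ≈ 0.218 in

Dry (AMC I): CN(I) = 4.2·37/(10 − 0.058·37) = (777/5)/(3927/500) = 3700/187 ≈ 19.786
S = 1000/(3700/187) − 10 = 1500/37 in ≈ 40.541 in
Initial abstraction Ia = S/5 = (1500/37)/5 = 300/37 ≈ 8.108 in
Since P=11.190 > Ia=8.108: effective rainfall P−Ia = 11403/3700 in
Q: (11403/3700)² ÷ (161403/3700) = 43342803/199063700 in (≈ 0.218 in)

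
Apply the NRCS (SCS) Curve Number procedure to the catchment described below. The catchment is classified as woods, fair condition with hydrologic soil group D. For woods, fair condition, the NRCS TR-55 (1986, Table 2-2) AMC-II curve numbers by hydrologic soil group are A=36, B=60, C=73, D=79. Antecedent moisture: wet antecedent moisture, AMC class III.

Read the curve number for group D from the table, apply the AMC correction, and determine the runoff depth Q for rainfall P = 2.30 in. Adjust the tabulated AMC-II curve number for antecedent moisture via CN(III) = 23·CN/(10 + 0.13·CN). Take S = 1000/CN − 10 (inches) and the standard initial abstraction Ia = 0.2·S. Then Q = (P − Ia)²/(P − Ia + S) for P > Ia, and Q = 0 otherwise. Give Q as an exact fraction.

Q = 1413083281/1064598470 in ≈ 1.327 in

NRCS table: woods, fair condition, soil group D → CN(II) = 79
Wet (AMC III): CN(III) = 23·79/(10 + 0.13·79) = 1817/(2027/100) = 181700/2027 ≈ 89.640
S = 1000/(181700/2027) − 10 = 2100/1817 in ≈ 1.156 in
Ia = 0.2S: 0.2·1.156 = 0.231 in (exactly 420/1817)
Excess rainfall: 2.300 − 0.231 = 2.069 in; P > Ia so Q > 0
Runoff Q = (P−Ia)²/(P−Ia+S) = (2.069)²/(2.069+1.156) = 1413083281/1064598470 ≈ 1.327 in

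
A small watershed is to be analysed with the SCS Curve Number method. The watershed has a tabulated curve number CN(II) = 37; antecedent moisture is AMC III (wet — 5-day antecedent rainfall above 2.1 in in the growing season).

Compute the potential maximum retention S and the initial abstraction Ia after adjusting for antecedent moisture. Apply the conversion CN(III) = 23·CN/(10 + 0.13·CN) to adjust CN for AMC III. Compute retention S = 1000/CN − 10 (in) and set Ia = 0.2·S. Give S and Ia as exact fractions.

Adjust CN=37 to AMC III: 23·37/(10 + 0.13·37) → 851 ÷ (1481/100) = 85100/1481 ≈ 57.461
S = 1000/(85100/1481) − 10 = 6300/851 in ≈ 7.403 in
Initial abstraction Ia = S/5 = (6300/851)/5 = 1260/851 ≈ 1.481 in

S = 6300/851 in ≈ 7.403 in; Ia = 1260/851 in ≈ 1.481 in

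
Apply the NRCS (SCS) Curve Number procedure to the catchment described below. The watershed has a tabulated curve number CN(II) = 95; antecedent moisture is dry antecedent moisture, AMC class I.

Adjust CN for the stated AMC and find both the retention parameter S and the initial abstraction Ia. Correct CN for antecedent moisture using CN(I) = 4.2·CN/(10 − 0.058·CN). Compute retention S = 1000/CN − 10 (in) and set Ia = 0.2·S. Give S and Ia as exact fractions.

Dry (AMC I): CN(I) = 4.2·95/(10 − 0.058·95) = 399/(449/100) = 39900/449 ≈ 88.864
Retention S: 1000/CN − 10 with CN=88.864 → S = 500/399 ≈ 1.253 in
Ia = 0.2S: 0.2·1.253 = 0.251 in (exactly 100/399)

S = 500/399 in ≈ 1.253 in; Ia = 100/399 in ≈ 0.251 in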